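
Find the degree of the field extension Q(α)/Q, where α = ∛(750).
[Q(α):Q] = 3

The minimal polynomial of α is x^3 - 750, irreducible over Q since 750 is not a perfect cube (so x^3 - 750 has no rational root). Hence [Q(α):Q] = deg(m_α) = 3.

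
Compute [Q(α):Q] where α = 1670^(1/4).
[Q(α):Q] = 4

α is a root of x^4 - 1670. By Eisenstein's criterion at the prime p = 2 (which divides the constant term 1670 but p^2 = 4 does not, since 1670 is squarefree), x^4 - 1670 is irreducible over Q. Hence [Q(α):Q] = 4.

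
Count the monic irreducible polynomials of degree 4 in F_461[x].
There are 11291240730 monic irreducible polynomials of degree 4 over F_461

Each element of F_{461^4} that lies in no proper subfield is a root of exactly one monic irreducible of degree 4 over F_461, and each such polynomial has 4 distinct roots in F_{461^4}. By Möbius inversion the count is N_461(4) = (1/4) Σ_{d|4} μ(4/d) · 461^d = (1/4)(μ(4)·461^1 + μ(2)·461^2 + μ(1)·461^4) = 45164962920/4 = 11291240730.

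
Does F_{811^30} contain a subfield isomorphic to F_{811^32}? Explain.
No: F_{811^32} is not a subfield of F_{811^30}

F_{p^m} embeds in F_{p^n} iff m | n. Here 32 ∤ 30 (since 30 = 0·32 + 30 with remainder 30 ≠ 0), so F_{811^32} is not a subfield of F_{811^30}. Equivalently: if it were, the tower law would give 32 = [F_{811^32}:F_811] dividing [F_{811^30}:F_811] = 30, contradiction.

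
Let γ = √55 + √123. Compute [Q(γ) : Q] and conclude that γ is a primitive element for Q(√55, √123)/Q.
[Q(γ) : Q] = 4 (equivalently, Q(γ) = Q(√55, √123))

Obviously Q(γ) ⊆ Q(√55, √123), and [Q(√55, √123):Q] = 4 (since 55, 123 are distinct squarefree integers > 1 with 6765 not a perfect square). To show equality we compute the minimal polynomial of γ. From γ = √55 + √123: γ^2 = 55 + 2√(6765) + 123 = 178 + 2√(6765), so γ^2 - 178 = 2√(6765); squaring, (γ^2 - 178)^2 = 4·6765, i.e. γ^4 - 356γ^2 + 31684 - 27060 = 0, i.e. γ^4 - 356γ^2 + 4624 = 0. So γ is a root of x^4 - 356x^2 + 4624. This polynomial is irreducible over Q: it has no rational root (each ±√55 ± √123 is irrational), and any factorization into two quadratics over Q would force √(6765) ∈ Q (pairing opposite roots) or √55, √123 ∈ Q (other pairings), all impossible. Hence [Q(γ):Q] = 4 = [Q(√55, √123):Q], so Q(γ) = Q(√55, √123).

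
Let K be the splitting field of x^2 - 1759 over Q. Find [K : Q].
[K : Q] = 2

f(x) = x^2 - 1759 factors as (x - √1759)(x + √1759). The splitting field is K = Q(√1759). Since 1759 is squarefree and > 1, it is not a perfect square, so x^2 - 1759 is irreducible over Q and [Q(√1759) : Q] = 2. Hence [K : Q] = 2.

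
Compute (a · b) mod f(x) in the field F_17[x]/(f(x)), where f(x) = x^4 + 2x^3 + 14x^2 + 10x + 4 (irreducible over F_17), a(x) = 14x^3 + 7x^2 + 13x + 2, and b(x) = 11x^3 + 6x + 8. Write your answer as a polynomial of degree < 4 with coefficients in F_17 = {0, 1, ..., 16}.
a · b ≡ 10x^3 + 11x^2 + 2x + 2 (mod f(x))

Multiply in F_17[x]: a(x)·b(x) = (14x^3 + 7x^2 + 13x + 2)·(11x^3 + 6x + 8) = x^6 + 9x^5 + 6x^4 + 6x^3 + 15x^2 + 14x + 16. This has degree ≥ 4, so divide by f(x) over F_17: x^6 + 9x^5 + 6x^4 + 6x^3 + 15x^2 + 14x + 16 = (x^2 + 7x + 12)·(x^4 + 2x^3 + 14x^2 + 10x + 4) + (10x^3 + 11x^2 + 2x + 2). Hence a·b ≡ 10x^3 + 11x^2 + 2x + 2 (mod f). (F_17[x]/(f) is a field with 17^4 = 83521 elements since f is irreducible of degree 4.)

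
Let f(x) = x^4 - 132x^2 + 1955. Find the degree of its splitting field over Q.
[K : Q] = 4

Solving the quadratic in x^2: x^2 = (132 ± √(132^2 - 4·1955))/2 = (132 ± √9604)/2 = (132 ± 98)/2, giving x^2 = 115 or x^2 = 17. So f(x) = (x^2 - 115)(x^2 - 17) and the roots of f are ±√115, ±√17. Hence the splitting field is K = Q(√115, √17). Since 115 and 17 are distinct squarefree integers > 1, their product 1955 is not a perfect square, so √17 ∉ Q(√115). By the tower law [K:Q] = [Q(√115,√17):Q(√115)] · [Q(√115):Q] = 2 · 2 = 4.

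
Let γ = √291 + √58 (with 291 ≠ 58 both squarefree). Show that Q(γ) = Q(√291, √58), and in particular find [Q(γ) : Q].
[Q(γ) : Q] = 4 (equivalently, Q(γ) = Q(√291, √58))

Obviously Q(γ) ⊆ Q(√291, √58), and [Q(√291, √58):Q] = 4 (since 291, 58 are distinct squarefree integers > 1 with 16878 not a perfect square). To show equality we compute the minimal polynomial of γ. From γ = √291 + √58: γ^2 = 291 + 2√(16878) + 58 = 349 + 2√(16878), so γ^2 - 349 = 2√(16878); squaring, (γ^2 - 349)^2 = 4·16878, i.e. γ^4 - 698γ^2 + 121801 - 67512 = 0, i.e. γ^4 - 698γ^2 + 54289 = 0. So γ is a root of x^4 - 698x^2 + 54289. This polynomial is irreducible over Q: it has no rational root (each ±√291 ± √58 is irrational), and any factorization into two quadratics over Q would force √(16878) ∈ Q (pairing opposite roots) or √291, √58 ∈ Q (other pairings), all impossible. Hence [Q(γ):Q] = 4 = [Q(√291, √58):Q], so Q(γ) = Q(√291, √58).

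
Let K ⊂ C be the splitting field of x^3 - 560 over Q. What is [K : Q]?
[K : Q] = 6

The roots of x^3 - 560 are ∛560, ω∛560, ω^2∛560 where ω = e^(2πi/3) is a primitive cube root of unity, so K = Q(∛560, ω). Now [Q(∛560):Q] = 3 (since 560 is not a perfect cube, x^3 - 560 is irreducible) and [Q(ω):Q] = 2. Both 2 and 3 divide [K:Q], and [K:Q] ≤ 3·2 = 6, so [K:Q] = 6. (Equivalently: Q(∛560) ⊂ R but ω ∉ R, so [K : Q(∛560)] = 2.)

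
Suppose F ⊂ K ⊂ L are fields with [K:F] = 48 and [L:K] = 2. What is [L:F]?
[L:F] = 96

The tower law says that for any tower of field extensions F ⊂ K ⊂ L with finite degrees, [L:F] = [L:K] · [K:F]. Here this gives [L:F] = 2 · 48 = 96.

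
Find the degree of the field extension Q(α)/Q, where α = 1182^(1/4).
[Q(α):Q] = 4

α is a root of x^4 - 1182. By Eisenstein's criterion at the prime p = 2 (which divides the constant term 1182 but p^2 = 4 does not, since 1182 is squarefree), x^4 - 1182 is irreducible over Q. Hence [Q(α):Q] = 4.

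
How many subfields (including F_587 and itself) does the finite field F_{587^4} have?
F_{587^4} has 3 subfields

The subfields of F_{p^n} are exactly the fields F_{p^d} for d | n (each is the fixed field of the unique index-d subgroup of Gal(F_{p^n}/F_p) ≅ Z/nZ). The divisors of n = 4 are {1, 2, 4}, giving 3 subfields: F_{587^1}, F_{587^2}, F_{587^4}.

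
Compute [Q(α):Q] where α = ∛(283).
[Q(α):Q] = 3

The minimal polynomial of α is x^3 - 283, irreducible over Q since 283 is not a perfect cube (so x^3 - 283 has no rational root). Hence [Q(α):Q] = deg(m_α) = 3.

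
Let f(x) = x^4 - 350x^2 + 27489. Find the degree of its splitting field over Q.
[K : Q] = 4

Solving the quadratic in x^2: x^2 = (350 ± √(350^2 - 4·27489))/2 = (350 ± √12544)/2 = (350 ± 112)/2, giving x^2 = 231 or x^2 = 119. So f(x) = (x^2 - 231)(x^2 - 119) and the roots of f are ±√231, ±√119. Hence the splitting field is K = Q(√231, √119). Since 231 and 119 are distinct squarefree integers > 1, their product 27489 is not a perfect square, so √119 ∉ Q(√231). By the tower law [K:Q] = [Q(√231,√119):Q(√231)] · [Q(√231):Q] = 2 · 2 = 4.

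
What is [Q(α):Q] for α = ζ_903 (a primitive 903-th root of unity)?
[Q(α):Q] = 504

The minimal polynomial of ζ_903 over Q is the 903-th cyclotomic polynomial Φ_903(x), which is irreducible over Q and has degree φ(903) = 504. Hence [Q(α):Q] = φ(903) = 504.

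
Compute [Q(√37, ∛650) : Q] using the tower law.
[Q(√37, ∛650) : Q] = 6

Let L = Q(√37, ∛650). Since Q(√37) ⊂ L and [Q(√37):Q] = 2, the tower law gives 2 | [L:Q]. Likewise Q(∛650) ⊂ L with [Q(∛650):Q] = 3 (because 650 is not a perfect cube), so 3 | [L:Q]. As gcd(2,3) = 1, [L:Q] is divisible by 6. Conversely L is generated over Q by √37 and ∛650, so [L:Q] ≤ 2·3 = 6. Therefore [Q(√37, ∛650) : Q] = 6.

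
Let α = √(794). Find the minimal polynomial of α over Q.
m_α(x) = x^2 - 794

α satisfies α^2 - 794 = 0, so x^2 - 794 annihilates α. Since d = 794 is squarefree and ≠ 1, it is not a perfect square in Q, so x^2 - 794 has no rational root and is therefore irreducible over Q (a degree-2 polynomial over a field is irreducible iff it has no root). Hence m_α(x) = x^2 - 794.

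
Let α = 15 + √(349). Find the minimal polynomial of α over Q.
m_α(x) = x^2 - 30x - 124

From α - 15 = √(349), squaring gives (α - 15)^2 = 349, i.e. α^2 - 30α + 225 = 349, so α^2 - 30α - 124 = 0. The discriminant of x^2 - 30x - 124 is (-30)^2 - 4·(-124) = 900 + 496 = 1396, and 4·(349) is not a perfect square in Q since 349 is squarefree and ≠ 1. Hence x^2 - 30x - 124 is irreducible over Q and is the minimal polynomial of α.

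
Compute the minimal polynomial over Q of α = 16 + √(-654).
m_α(x) = x^2 - 32x + 910

From α - 16 = √(-654), squaring gives (α - 16)^2 = -654, i.e. α^2 - 32α + 256 = -654, so α^2 - 32α + 910 = 0. The discriminant of x^2 - 32x + 910 is (-32)^2 - 4·(910) = 1024 - 3640 = -2616, and 4·(-654) is not a perfect square in Q since -654 is squarefree and ≠ 1. Hence x^2 - 32x + 910 is irreducible over Q and is the minimal polynomial of α.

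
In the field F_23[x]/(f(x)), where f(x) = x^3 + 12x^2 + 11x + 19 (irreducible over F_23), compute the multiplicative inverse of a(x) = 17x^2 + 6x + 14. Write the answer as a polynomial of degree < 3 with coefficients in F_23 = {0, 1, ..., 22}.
a(x)^(-1) ≡ 22x^2 + 12x + 15 (mod f(x))

Since f is irreducible over F_23, F_23[x]/(f) is a field and a(x) ≠ 0 has an inverse. Apply the extended Euclidean algorithm to f(x) and a(x) in F_23[x]: f(x) = (19x + 17)·a(x) + (11x + 11);  a(x) = (12x + 22)·(11x + 11) + (2). The last nonzero remainder is the constant 2 = gcd(f, a) in F_23. Back-substituting through the division chain expresses 2 = s(x)·a(x) + t(x)·f(x) with s(x) ≡ 21x^2 + x + 7 (mod f), so (21x^2 + x + 7)·a(x) ≡ 2 (mod f). Multiplying by 2^(-1) ≡ 12 in F_23 gives a(x)^(-1) ≡ 12·(21x^2 + x + 7) ≡ 22x^2 + 12x + 15 (mod f). Check: (17x^2 + 6x + 14)·(22x^2 + 12x + 15) = 6x^4 + 14x^3 + 14x^2 + 5x + 3 ≡ 1 (mod x^3 + 12x^2 + 11x + 19).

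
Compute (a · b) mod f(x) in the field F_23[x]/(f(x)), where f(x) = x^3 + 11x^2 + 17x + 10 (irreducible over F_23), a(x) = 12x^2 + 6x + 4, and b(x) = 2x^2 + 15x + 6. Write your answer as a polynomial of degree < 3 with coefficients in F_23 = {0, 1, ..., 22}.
a · b ≡ 2x^2 + 22x + 8 (mod f(x))

Multiply in F_23[x]: a(x)·b(x) = (12x^2 + 6x + 4)·(2x^2 + 15x + 6) = x^4 + 8x^3 + 9x^2 + 4x + 1. This has degree ≥ 3, so divide by f(x) over F_23: x^4 + 8x^3 + 9x^2 + 4x + 1 = (x + 20)·(x^3 + 11x^2 + 17x + 10) + (2x^2 + 22x + 8). Hence a·b ≡ 2x^2 + 22x + 8 (mod f). (F_23[x]/(f) is a field with 23^3 = 12167 elements since f is irreducible of degree 3.)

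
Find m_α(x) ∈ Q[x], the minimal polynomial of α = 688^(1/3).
m_α(x) = x^3 - 688

α satisfies α^3 = 688, so x^3 - 688 annihilates α. By the rational root test, a rational root p/q (in lowest terms) of x^3 - 688 would satisfy p^3 = 688 q^3, forcing q = 1 and p^3 = 688; but 688 is not a perfect cube, contradiction. A monic cubic over Q with no rational root is irreducible (any nontrivial factorization would include a linear factor). Hence x^3 - 688 is the minimal polynomial of α, and in particular [Q(α):Q] = 3.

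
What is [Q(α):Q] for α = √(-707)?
[Q(α):Q] = 2

[Q(α):Q] equals the degree of the minimal polynomial of α. Here α^2 = -707 and x^2 + 707 is irreducible (d = -707 is squarefree, ≠ 1, hence not a square), so deg(m_α) = 2. Thus [Q(α):Q] = 2.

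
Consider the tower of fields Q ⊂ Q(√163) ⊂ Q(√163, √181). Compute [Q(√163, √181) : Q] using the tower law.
[Q(√163, √181) : Q] = 4

[Q(√163):Q] = 2 (min poly x^2 - 163, irreducible since 163 is squarefree > 1). For the top step, suppose √181 ∈ Q(√163), say √181 = c + d√163 with c, d ∈ Q. Squaring: 181 = c^2 + 163d^2 + 2cd√163. Since √163 ∉ Q this forces 2cd = 0. If d = 0 then √181 = c ∈ Q, contradicting 181 squarefree > 1. If c = 0 then 181 = 163d^2, so 163·181 = (163d)^2 is a perfect square in Q — but 163·181 = 29503 is not a perfect square (since 163 and 181 are distinct squarefree integers). Contradiction. Hence √181 ∉ Q(√163), so x^2 - 181 stays irreducible over Q(√163) and [Q(√163, √181) : Q(√163)] = 2. By the tower law, [Q(√163, √181) : Q] = 2 · 2 = 4.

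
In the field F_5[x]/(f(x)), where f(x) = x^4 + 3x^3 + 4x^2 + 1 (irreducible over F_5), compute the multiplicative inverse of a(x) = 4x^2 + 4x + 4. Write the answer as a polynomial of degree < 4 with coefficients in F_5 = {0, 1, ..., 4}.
a(x)^(-1) ≡ 2x^3 + x^2 + x + 1 (mod f(x))

Since f is irreducible over F_5, F_5[x]/(f) is a field and a(x) ≠ 0 has an inverse. Apply the extended Euclidean algorithm to f(x) and a(x) in F_5[x]: f(x) = (4x^2 + 3x + 4)·a(x) + (2x);  a(x) = (2x + 2)·(2x) + (4). The last nonzero remainder is the constant 4 = gcd(f, a) in F_5. Back-substituting through the division chain expresses 4 = s(x)·a(x) + t(x)·f(x) with s(x) ≡ 3x^3 + 4x^2 + 4x + 4 (mod f), so (3x^3 + 4x^2 + 4x + 4)·a(x) ≡ 4 (mod f). Multiplying by 4^(-1) ≡ 4 in F_5 gives a(x)^(-1) ≡ 4·(3x^3 + 4x^2 + 4x + 4) ≡ 2x^3 + x^2 + x + 1 (mod f). Check: (4x^2 + 4x + 4)·(2x^3 + x^2 + x + 1) = 3x^5 + 2x^4 + x^3 + 2x^2 + 3x + 4 ≡ 1 (mod x^4 + 3x^3 + 4x^2 + 1).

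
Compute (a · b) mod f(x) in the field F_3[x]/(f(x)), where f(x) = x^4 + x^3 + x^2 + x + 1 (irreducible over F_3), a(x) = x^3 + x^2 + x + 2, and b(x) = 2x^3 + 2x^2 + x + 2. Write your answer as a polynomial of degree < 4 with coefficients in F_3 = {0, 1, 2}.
a · b ≡ x^3 + 2x^2 + x (mod f(x))

Multiply in F_3[x]: a(x)·b(x) = (x^3 + x^2 + x + 2)·(2x^3 + 2x^2 + x + 2) = 2x^6 + x^5 + 2x^4 + x^2 + x + 1. This has degree ≥ 4, so divide by f(x) over F_3: 2x^6 + x^5 + 2x^4 + x^2 + x + 1 = (2x^2 + 2x + 1)·(x^4 + x^3 + x^2 + x + 1) + (x^3 + 2x^2 + x). Hence a·b ≡ x^3 + 2x^2 + x (mod f). (F_3[x]/(f) is a field with 3^4 = 81 elements since f is irreducible of degree 4.)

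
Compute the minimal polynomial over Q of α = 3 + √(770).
m_α(x) = x^2 - 6x - 761

From α - 3 = √(770), squaring gives (α - 3)^2 = 770, i.e. α^2 - 6α + 9 = 770, so α^2 - 6α - 761 = 0. The discriminant of x^2 - 6x - 761 is (-6)^2 - 4·(-761) = 36 + 3044 = 3080, and 4·(770) is not a perfect square in Q since 770 is squarefree and ≠ 1. Hence x^2 - 6x - 761 is irreducible over Q and is the minimal polynomial of α.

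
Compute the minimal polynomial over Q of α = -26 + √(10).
m_α(x) = x^2 + 52x + 666

From α + 26 = √(10), squaring gives (α + 26)^2 = 10, i.e. α^2 + 52α + 676 = 10, so α^2 + 52α + 666 = 0. The discriminant of x^2 + 52x + 666 is (52)^2 - 4·(666) = 2704 - 2664 = 40, and 4·(10) is not a perfect square in Q since 10 is squarefree and ≠ 1. Hence x^2 + 52x + 666 is irreducible over Q and is the minimal polynomial of α.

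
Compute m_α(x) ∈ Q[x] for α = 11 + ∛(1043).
m_α(x) = x^3 - 33x^2 + 363x - 2374

Set β = α - 11 = ∛(1043), so β^3 = 1043. Then (α - 11)^3 - 1043 = 0, i.e. α is a root of g(x) = (x - 11)^3 - 1043 = x^3 - 33x^2 + 363x - 2374. Since g(x) = h(x - 11) where h(x) = x^3 - 1043, and h is irreducible over Q (because 1043 is not a perfect cube, so h has no rational root, and a monic cubic with no rational root is irreducible), g is also irreducible (irreducibility is preserved under the substitution x → x - 11). Hence m_α(x) = x^3 - 33x^2 + 363x - 2374.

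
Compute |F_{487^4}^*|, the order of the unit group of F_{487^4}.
|F_{487^4}^*| = 56249134560

F_{487^4} has 487^4 = 56249134561 elements; its multiplicative group consists of all nonzero elements, so |F_{487^4}^*| = 56249134561 - 1 = 56249134560. (It is cyclic since any finite subgroup of the multiplicative group of a field is cyclic.)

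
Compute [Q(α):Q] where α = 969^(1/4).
[Q(α):Q] = 4

α is a root of x^4 - 969. By Eisenstein's criterion at the prime p = 3 (which divides the constant term 969 but p^2 = 9 does not, since 969 is squarefree), x^4 - 969 is irreducible over Q. Hence [Q(α):Q] = 4.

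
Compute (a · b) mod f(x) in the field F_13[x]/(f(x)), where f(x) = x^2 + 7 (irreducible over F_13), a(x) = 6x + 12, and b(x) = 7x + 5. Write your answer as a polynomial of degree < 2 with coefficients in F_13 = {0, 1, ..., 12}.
a · b ≡ 10x (mod f(x))

Multiply in F_13[x]: a(x)·b(x) = (6x + 12)·(7x + 5) = 3x^2 + 10x + 8. This has degree ≥ 2, so divide by f(x) over F_13: 3x^2 + 10x + 8 = (3)·(x^2 + 7) + (10x). Hence a·b ≡ 10x (mod f). (F_13[x]/(f) is a field with 13^2 = 169 elements since f is irreducible of degree 2.)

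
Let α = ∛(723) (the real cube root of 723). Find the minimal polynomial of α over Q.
m_α(x) = x^3 - 723

α satisfies α^3 = 723, so x^3 - 723 annihilates α. By the rational root test, a rational root p/q (in lowest terms) of x^3 - 723 would satisfy p^3 = 723 q^3, forcing q = 1 and p^3 = 723; but 723 is not a perfect cube, contradiction. A monic cubic over Q with no rational root is irreducible (any nontrivial factorization would include a linear factor). Hence x^3 - 723 is the minimal polynomial of α, and in particular [Q(α):Q] = 3.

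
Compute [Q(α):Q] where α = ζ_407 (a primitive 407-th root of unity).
[Q(α):Q] = 360

The minimal polynomial of ζ_407 over Q is the 407-th cyclotomic polynomial Φ_407(x), which is irreducible over Q and has degree φ(407) = 360. Hence [Q(α):Q] = φ(407) = 360.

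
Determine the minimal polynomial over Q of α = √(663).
m_α(x) = x^2 - 663

α satisfies α^2 - 663 = 0, so x^2 - 663 annihilates α. Since d = 663 is squarefree and ≠ 1, it is not a perfect square in Q, so x^2 - 663 has no rational root and is therefore irreducible over Q (a degree-2 polynomial over a field is irreducible iff it has no root). Hence m_α(x) = x^2 - 663.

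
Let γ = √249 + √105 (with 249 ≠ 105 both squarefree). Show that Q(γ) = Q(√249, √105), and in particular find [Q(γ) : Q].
[Q(γ) : Q] = 4 (equivalently, Q(γ) = Q(√249, √105))

Obviously Q(γ) ⊆ Q(√249, √105), and [Q(√249, √105):Q] = 4 (since 249, 105 are distinct squarefree integers > 1 with 26145 not a perfect square). To show equality we compute the minimal polynomial of γ. From γ = √249 + √105: γ^2 = 249 + 2√(26145) + 105 = 354 + 2√(26145), so γ^2 - 354 = 2√(26145); squaring, (γ^2 - 354)^2 = 4·26145, i.e. γ^4 - 708γ^2 + 125316 - 104580 = 0, i.e. γ^4 - 708γ^2 + 20736 = 0. So γ is a root of x^4 - 708x^2 + 20736. This polynomial is irreducible over Q: it has no rational root (each ±√249 ± √105 is irrational), and any factorization into two quadratics over Q would force √(26145) ∈ Q (pairing opposite roots) or √249, √105 ∈ Q (other pairings), all impossible. Hence [Q(γ):Q] = 4 = [Q(√249, √105):Q], so Q(γ) = Q(√249, √105).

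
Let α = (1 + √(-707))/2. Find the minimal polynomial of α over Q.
m_α(x) = x^2 - x + 177

From 2α - 1 = √(-707), squaring gives (2α - 1)^2 = -707, i.e. 4α^2 - 4α + 1 = -707, so α^2 - α + (1 + 707)/4 = 0. Since -707 ≡ 1 (mod 4), (1 + 707)/4 = 177 ∈ Z. The polynomial x^2 - x + 177 has discriminant 1 - 4·(177) = -707, which is not a perfect square in Q (d = -707 is squarefree and ≠ 1), so x^2 - x + 177 is irreducible over Q. It is the minimal polynomial of α.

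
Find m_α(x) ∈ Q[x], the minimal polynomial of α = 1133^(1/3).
m_α(x) = x^3 - 1133

α satisfies α^3 = 1133, so x^3 - 1133 annihilates α. By the rational root test, a rational root p/q (in lowest terms) of x^3 - 1133 would satisfy p^3 = 1133 q^3, forcing q = 1 and p^3 = 1133; but 1133 is not a perfect cube, contradiction. A monic cubic over Q with no rational root is irreducible (any nontrivial factorization would include a linear factor). Hence x^3 - 1133 is the minimal polynomial of α, and in particular [Q(α):Q] = 3.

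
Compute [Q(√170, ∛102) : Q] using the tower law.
[Q(√170, ∛102) : Q] = 6

Let L = Q(√170, ∛102). Since Q(√170) ⊂ L and [Q(√170):Q] = 2, the tower law gives 2 | [L:Q]. Likewise Q(∛102) ⊂ L with [Q(∛102):Q] = 3 (because 102 is not a perfect cube), so 3 | [L:Q]. As gcd(2,3) = 1, [L:Q] is divisible by 6. Conversely L is generated over Q by √170 and ∛102, so [L:Q] ≤ 2·3 = 6. Therefore [Q(√170, ∛102) : Q] = 6.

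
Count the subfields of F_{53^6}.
F_{53^6} has 4 subfields

The subfields of F_{p^n} are exactly the fields F_{p^d} for d | n (each is the fixed field of the unique index-d subgroup of Gal(F_{p^n}/F_p) ≅ Z/nZ). The divisors of n = 6 are {1, 2, 3, 6}, giving 4 subfields: F_{53^1}, F_{53^2}, F_{53^3}, F_{53^6}.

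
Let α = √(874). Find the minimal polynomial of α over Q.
m_α(x) = x^2 - 874

α satisfies α^2 - 874 = 0, so x^2 - 874 annihilates α. Since d = 874 is squarefree and ≠ 1, it is not a perfect square in Q, so x^2 - 874 has no rational root and is therefore irreducible over Q (a degree-2 polynomial over a field is irreducible iff it has no root). Hence m_α(x) = x^2 - 874.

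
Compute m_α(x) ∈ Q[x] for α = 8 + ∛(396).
m_α(x) = x^3 - 24x^2 + 192x - 908

Set β = α - 8 = ∛(396), so β^3 = 396. Then (α - 8)^3 - 396 = 0, i.e. α is a root of g(x) = (x - 8)^3 - 396 = x^3 - 24x^2 + 192x - 908. Since g(x) = h(x - 8) where h(x) = x^3 - 396, and h is irreducible over Q (because 396 is not a perfect cube, so h has no rational root, and a monic cubic with no rational root is irreducible), g is also irreducible (irreducibility is preserved under the substitution x → x - 8). Hence m_α(x) = x^3 - 24x^2 + 192x - 908.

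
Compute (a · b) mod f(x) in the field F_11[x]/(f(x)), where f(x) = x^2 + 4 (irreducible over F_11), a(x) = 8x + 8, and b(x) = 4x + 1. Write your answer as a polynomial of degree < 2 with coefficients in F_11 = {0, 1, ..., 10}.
a · b ≡ 7x + 1 (mod f(x))

Multiply in F_11[x]: a(x)·b(x) = (8x + 8)·(4x + 1) = 10x^2 + 7x + 8. This has degree ≥ 2, so divide by f(x) over F_11: 10x^2 + 7x + 8 = (10)·(x^2 + 4) + (7x + 1). Hence a·b ≡ 7x + 1 (mod f). (F_11[x]/(f) is a field with 11^2 = 121 elements since f is irreducible of degree 2.)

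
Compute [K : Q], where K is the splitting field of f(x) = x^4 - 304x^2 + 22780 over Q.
[K : Q] = 4

Solving the quadratic in x^2: x^2 = (304 ± √(304^2 - 4·22780))/2 = (304 ± √1296)/2 = (304 ± 36)/2, giving x^2 = 170 or x^2 = 134. So f(x) = (x^2 - 170)(x^2 - 134) and the roots of f are ±√170, ±√134. Hence the splitting field is K = Q(√170, √134). Since 170 and 134 are distinct squarefree integers > 1, their product 22780 is not a perfect square, so √134 ∉ Q(√170). By the tower law [K:Q] = [Q(√170,√134):Q(√170)] · [Q(√170):Q] = 2 · 2 = 4.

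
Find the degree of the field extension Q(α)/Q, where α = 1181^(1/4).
[Q(α):Q] = 4

α is a root of x^4 - 1181. By Eisenstein's criterion at the prime p = 1181 (which divides the constant term 1181 but p^2 = 1394761 does not, since 1181 is squarefree), x^4 - 1181 is irreducible over Q. Hence [Q(α):Q] = 4.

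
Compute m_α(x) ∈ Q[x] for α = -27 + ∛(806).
m_α(x) = x^3 + 81x^2 + 2187x + 18877

Set β = α + 27 = ∛(806), so β^3 = 806. Then (α + 27)^3 - 806 = 0, i.e. α is a root of g(x) = (x + 27)^3 - 806 = x^3 + 81x^2 + 2187x + 18877. Since g(x) = h(x + 27) where h(x) = x^3 - 806, and h is irreducible over Q (because 806 is not a perfect cube, so h has no rational root, and a monic cubic with no rational root is irreducible), g is also irreducible (irreducibility is preserved under the substitution x → x + 27). Hence m_α(x) = x^3 + 81x^2 + 2187x + 18877.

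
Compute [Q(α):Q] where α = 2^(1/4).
[Q(α):Q] = 4

α is a root of x^4 - 2. By Eisenstein's criterion at the prime p = 2 (which divides the constant term 2 but p^2 = 4 does not, since 2 is squarefree), x^4 - 2 is irreducible over Q. Hence [Q(α):Q] = 4.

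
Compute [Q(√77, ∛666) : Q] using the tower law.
[Q(√77, ∛666) : Q] = 6

Let L = Q(√77, ∛666). Since Q(√77) ⊂ L and [Q(√77):Q] = 2, the tower law gives 2 | [L:Q]. Likewise Q(∛666) ⊂ L with [Q(∛666):Q] = 3 (because 666 is not a perfect cube), so 3 | [L:Q]. As gcd(2,3) = 1, [L:Q] is divisible by 6. Conversely L is generated over Q by √77 and ∛666, so [L:Q] ≤ 2·3 = 6. Therefore [Q(√77, ∛666) : Q] = 6.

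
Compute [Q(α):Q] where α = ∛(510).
[Q(α):Q] = 3

The minimal polynomial of α is x^3 - 510, irreducible over Q since 510 is not a perfect cube (so x^3 - 510 has no rational root). Hence [Q(α):Q] = deg(m_α) = 3.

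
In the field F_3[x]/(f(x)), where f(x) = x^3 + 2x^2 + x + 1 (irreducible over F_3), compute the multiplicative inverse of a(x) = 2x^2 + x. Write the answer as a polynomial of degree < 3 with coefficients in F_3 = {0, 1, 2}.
a(x)^(-1) ≡ x^2 + x + 1 (mod f(x))

Since f is irreducible over F_3, F_3[x]/(f) is a field and a(x) ≠ 0 has an inverse. Apply the extended Euclidean algorithm to f(x) and a(x) in F_3[x]: f(x) = (2x)·a(x) + (x + 1);  a(x) = (2x + 2)·(x + 1) + (1). The last nonzero remainder is the constant 1 = gcd(f, a) in F_3. Back-substituting through the division chain expresses 1 = s(x)·a(x) + t(x)·f(x) with s(x) ≡ x^2 + x + 1 (mod f), so a(x)^(-1) ≡ s(x) = x^2 + x + 1 (mod f). Check: (2x^2 + x)·(x^2 + x + 1) = 2x^4 + x ≡ 1 (mod x^3 + 2x^2 + x + 1).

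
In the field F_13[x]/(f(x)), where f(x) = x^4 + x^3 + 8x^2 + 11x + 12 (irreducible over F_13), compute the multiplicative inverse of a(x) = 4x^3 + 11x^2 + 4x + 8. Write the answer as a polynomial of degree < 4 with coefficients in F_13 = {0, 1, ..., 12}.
a(x)^(-1) ≡ 12x^3 + 10x^2 + 4x + 11 (mod f(x))

Since f is irreducible over F_13, F_13[x]/(f) is a field and a(x) ≠ 0 has an inverse. Apply the extended Euclidean algorithm to f(x) and a(x) in F_13[x]: f(x) = (10x + 2)·a(x) + (11x^2 + x + 9);  a(x) = (11x)·(11x^2 + x + 9) + (9x + 8);  (11x^2 + x + 9) = (7x + 4)·(9x + 8) + (3). The last nonzero remainder is the constant 3 = gcd(f, a) in F_13. Back-substituting through the division chain expresses 3 = s(x)·a(x) + t(x)·f(x) with s(x) ≡ 10x^3 + 4x^2 + 12x + 7 (mod f), so (10x^3 + 4x^2 + 12x + 7)·a(x) ≡ 3 (mod f). Multiplying by 3^(-1) ≡ 9 in F_13 gives a(x)^(-1) ≡ 9·(10x^3 + 4x^2 + 12x + 7) ≡ 12x^3 + 10x^2 + 4x + 11 (mod f). Check: (4x^3 + 11x^2 + 4x + 8)·(12x^3 + 10x^2 + 4x + 11) = 9x^6 + 3x^5 + 5x^4 + 3x^3 + 9x^2 + 11x + 10 ≡ 1 (mod x^4 + x^3 + 8x^2 + 11x + 12).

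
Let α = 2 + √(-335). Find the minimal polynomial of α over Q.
m_α(x) = x^2 - 4x + 339

From α - 2 = √(-335), squaring gives (α - 2)^2 = -335, i.e. α^2 - 4α + 4 = -335, so α^2 - 4α + 339 = 0. The discriminant of x^2 - 4x + 339 is (-4)^2 - 4·(339) = 16 - 1356 = -1340, and 4·(-335) is not a perfect square in Q since -335 is squarefree and ≠ 1. Hence x^2 - 4x + 339 is irreducible over Q and is the minimal polynomial of α.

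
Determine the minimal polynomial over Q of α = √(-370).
m_α(x) = x^2 + 370

α satisfies α^2 + 370 = 0, so x^2 + 370 annihilates α. Since d = -370 is squarefree and ≠ 1, it is not a perfect square in Q, so x^2 + 370 has no rational root and is therefore irreducible over Q (a degree-2 polynomial over a field is irreducible iff it has no root). Hence m_α(x) = x^2 + 370.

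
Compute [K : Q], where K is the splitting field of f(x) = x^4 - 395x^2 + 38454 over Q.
[K : Q] = 4

Solving the quadratic in x^2: x^2 = (395 ± √(395^2 - 4·38454))/2 = (395 ± √2209)/2 = (395 ± 47)/2, giving x^2 = 221 or x^2 = 174. So f(x) = (x^2 - 221)(x^2 - 174) and the roots of f are ±√221, ±√174. Hence the splitting field is K = Q(√221, √174). Since 221 and 174 are distinct squarefree integers > 1, their product 38454 is not a perfect square, so √174 ∉ Q(√221). By the tower law [K:Q] = [Q(√221,√174):Q(√221)] · [Q(√221):Q] = 2 · 2 = 4.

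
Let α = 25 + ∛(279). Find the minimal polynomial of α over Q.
m_α(x) = x^3 - 75x^2 + 1875x - 15904

Set β = α - 25 = ∛(279), so β^3 = 279. Then (α - 25)^3 - 279 = 0, i.e. α is a root of g(x) = (x - 25)^3 - 279 = x^3 - 75x^2 + 1875x - 15904. Since g(x) = h(x - 25) where h(x) = x^3 - 279, and h is irreducible over Q (because 279 is not a perfect cube, so h has no rational root, and a monic cubic with no rational root is irreducible), g is also irreducible (irreducibility is preserved under the substitution x → x - 25). Hence m_α(x) = x^3 - 75x^2 + 1875x - 15904.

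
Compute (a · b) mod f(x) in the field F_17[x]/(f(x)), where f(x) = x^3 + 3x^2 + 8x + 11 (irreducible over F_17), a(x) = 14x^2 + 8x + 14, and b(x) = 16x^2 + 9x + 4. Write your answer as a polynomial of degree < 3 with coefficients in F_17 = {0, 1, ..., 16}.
a · b ≡ x^2 + x + 13 (mod f(x))

Multiply in F_17[x]: a(x)·b(x) = (14x^2 + 8x + 14)·(16x^2 + 9x + 4) = 3x^4 + 16x^3 + 12x^2 + 5x + 5. This has degree ≥ 3, so divide by f(x) over F_17: 3x^4 + 16x^3 + 12x^2 + 5x + 5 = (3x + 7)·(x^3 + 3x^2 + 8x + 11) + (x^2 + x + 13). Hence a·b ≡ x^2 + x + 13 (mod f). (F_17[x]/(f) is a field with 17^3 = 4913 elements since f is irreducible of degree 3.)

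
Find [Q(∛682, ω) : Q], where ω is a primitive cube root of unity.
[Q(∛682, ω) : Q] = 6

[Q(∛682):Q] = 3 (min poly x^3 - 682, irreducible since 682 is not a perfect cube). [Q(ω):Q] = 2 (min poly x^2 + x + 1). Since Q(∛682) ⊂ R and ω ∉ R, we have ω ∉ Q(∛682), so x^2 + x + 1 remains irreducible over Q(∛682) and [Q(∛682, ω) : Q(∛682)] = 2. By the tower law, [Q(∛682, ω) : Q] = 3 · 2 = 6. (In fact Q(∛682, ω) is the splitting field of x^3 - 682 over Q.)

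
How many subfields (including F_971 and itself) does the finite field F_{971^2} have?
F_{971^2} has 2 subfields

The subfields of F_{p^n} are exactly the fields F_{p^d} for d | n (each is the fixed field of the unique index-d subgroup of Gal(F_{p^n}/F_p) ≅ Z/nZ). The divisors of n = 2 are {1, 2}, giving 2 subfields: F_{971^1}, F_{971^2}.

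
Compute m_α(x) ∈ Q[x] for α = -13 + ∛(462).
m_α(x) = x^3 + 39x^2 + 507x + 1735

Set β = α + 13 = ∛(462), so β^3 = 462. Then (α + 13)^3 - 462 = 0, i.e. α is a root of g(x) = (x + 13)^3 - 462 = x^3 + 39x^2 + 507x + 1735. Since g(x) = h(x + 13) where h(x) = x^3 - 462, and h is irreducible over Q (because 462 is not a perfect cube, so h has no rational root, and a monic cubic with no rational root is irreducible), g is also irreducible (irreducibility is preserved under the substitution x → x + 13). Hence m_α(x) = x^3 + 39x^2 + 507x + 1735.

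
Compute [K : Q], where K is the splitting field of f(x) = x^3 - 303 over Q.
[K : Q] = 6

The roots of x^3 - 303 are ∛303, ω∛303, ω^2∛303 where ω = e^(2πi/3) is a primitive cube root of unity, so K = Q(∛303, ω). Now [Q(∛303):Q] = 3 (since 303 is not a perfect cube, x^3 - 303 is irreducible) and [Q(ω):Q] = 2. Both 2 and 3 divide [K:Q], and [K:Q] ≤ 3·2 = 6, so [K:Q] = 6. (Equivalently: Q(∛303) ⊂ R but ω ∉ R, so [K : Q(∛303)] = 2.)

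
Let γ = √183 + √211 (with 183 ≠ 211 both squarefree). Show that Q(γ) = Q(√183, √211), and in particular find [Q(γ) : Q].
[Q(γ) : Q] = 4 (equivalently, Q(γ) = Q(√183, √211))

Obviously Q(γ) ⊆ Q(√183, √211), and [Q(√183, √211):Q] = 4 (since 183, 211 are distinct squarefree integers > 1 with 38613 not a perfect square). To show equality we compute the minimal polynomial of γ. From γ = √183 + √211: γ^2 = 183 + 2√(38613) + 211 = 394 + 2√(38613), so γ^2 - 394 = 2√(38613); squaring, (γ^2 - 394)^2 = 4·38613, i.e. γ^4 - 788γ^2 + 155236 - 154452 = 0, i.e. γ^4 - 788γ^2 + 784 = 0. So γ is a root of x^4 - 788x^2 + 784. This polynomial is irreducible over Q: it has no rational root (each ±√183 ± √211 is irrational), and any factorization into two quadratics over Q would force √(38613) ∈ Q (pairing opposite roots) or √183, √211 ∈ Q (other pairings), all impossible. Hence [Q(γ):Q] = 4 = [Q(√183, √211):Q], so Q(γ) = Q(√183, √211).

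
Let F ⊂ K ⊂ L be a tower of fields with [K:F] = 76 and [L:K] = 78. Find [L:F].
[L:F] = 5928

The tower law says that for any tower of field extensions F ⊂ K ⊂ L with finite degrees, [L:F] = [L:K] · [K:F]. Here this gives [L:F] = 78 · 76 = 5928.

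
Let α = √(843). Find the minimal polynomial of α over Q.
m_α(x) = x^2 - 843

α satisfies α^2 - 843 = 0, so x^2 - 843 annihilates α. Since d = 843 is squarefree and ≠ 1, it is not a perfect square in Q, so x^2 - 843 has no rational root and is therefore irreducible over Q (a degree-2 polynomial over a field is irreducible iff it has no root). Hence m_α(x) = x^2 - 843.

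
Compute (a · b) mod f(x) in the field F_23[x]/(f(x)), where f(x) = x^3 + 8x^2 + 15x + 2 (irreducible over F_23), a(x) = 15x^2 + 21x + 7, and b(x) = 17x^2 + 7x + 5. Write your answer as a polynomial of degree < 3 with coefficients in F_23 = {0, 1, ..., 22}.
a · b ≡ 9x^2 + 15x + 17 (mod f(x))

Multiply in F_23[x]: a(x)·b(x) = (15x^2 + 21x + 7)·(17x^2 + 7x + 5) = 2x^4 + 2x^3 + 19x^2 + 16x + 12. This has degree ≥ 3, so divide by f(x) over F_23: 2x^4 + 2x^3 + 19x^2 + 16x + 12 = (2x + 9)·(x^3 + 8x^2 + 15x + 2) + (9x^2 + 15x + 17). Hence a·b ≡ 9x^2 + 15x + 17 (mod f). (F_23[x]/(f) is a field with 23^3 = 12167 elements since f is irreducible of degree 3.)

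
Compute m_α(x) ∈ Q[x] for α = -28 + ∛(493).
m_α(x) = x^3 + 84x^2 + 2352x + 21459

Set β = α + 28 = ∛(493), so β^3 = 493. Then (α + 28)^3 - 493 = 0, i.e. α is a root of g(x) = (x + 28)^3 - 493 = x^3 + 84x^2 + 2352x + 21459. Since g(x) = h(x + 28) where h(x) = x^3 - 493, and h is irreducible over Q (because 493 is not a perfect cube, so h has no rational root, and a monic cubic with no rational root is irreducible), g is also irreducible (irreducibility is preserved under the substitution x → x + 28). Hence m_α(x) = x^3 + 84x^2 + 2352x + 21459.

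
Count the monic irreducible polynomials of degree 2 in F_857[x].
There are 366796 monic irreducible polynomials of degree 2 over F_857

Each element of F_{857^2} that lies in no proper subfield is a root of exactly one monic irreducible of degree 2 over F_857, and each such polynomial has 2 distinct roots in F_{857^2}. By Möbius inversion the count is N_857(2) = (1/2) Σ_{d|2} μ(2/d) · 857^d = (1/2)(μ(2)·857^1 + μ(1)·857^2) = 733592/2 = 366796.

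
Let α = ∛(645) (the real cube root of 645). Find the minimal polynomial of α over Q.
m_α(x) = x^3 - 645

α satisfies α^3 = 645, so x^3 - 645 annihilates α. By the rational root test, a rational root p/q (in lowest terms) of x^3 - 645 would satisfy p^3 = 645 q^3, forcing q = 1 and p^3 = 645; but 645 is not a perfect cube, contradiction. A monic cubic over Q with no rational root is irreducible (any nontrivial factorization would include a linear factor). Hence x^3 - 645 is the minimal polynomial of α, and in particular [Q(α):Q] = 3.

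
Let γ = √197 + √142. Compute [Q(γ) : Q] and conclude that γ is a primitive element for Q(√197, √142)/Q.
[Q(γ) : Q] = 4 (equivalently, Q(γ) = Q(√197, √142))

Obviously Q(γ) ⊆ Q(√197, √142), and [Q(√197, √142):Q] = 4 (since 197, 142 are distinct squarefree integers > 1 with 27974 not a perfect square). To show equality we compute the minimal polynomial of γ. From γ = √197 + √142: γ^2 = 197 + 2√(27974) + 142 = 339 + 2√(27974), so γ^2 - 339 = 2√(27974); squaring, (γ^2 - 339)^2 = 4·27974, i.e. γ^4 - 678γ^2 + 114921 - 111896 = 0, i.e. γ^4 - 678γ^2 + 3025 = 0. So γ is a root of x^4 - 678x^2 + 3025. This polynomial is irreducible over Q: it has no rational root (each ±√197 ± √142 is irrational), and any factorization into two quadratics over Q would force √(27974) ∈ Q (pairing opposite roots) or √197, √142 ∈ Q (other pairings), all impossible. Hence [Q(γ):Q] = 4 = [Q(√197, √142):Q], so Q(γ) = Q(√197, √142).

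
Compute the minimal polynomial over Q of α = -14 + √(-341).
m_α(x) = x^2 + 28x + 537

From α + 14 = √(-341), squaring gives (α + 14)^2 = -341, i.e. α^2 + 28α + 196 = -341, so α^2 + 28α + 537 = 0. The discriminant of x^2 + 28x + 537 is (28)^2 - 4·(537) = 784 - 2148 = -1364, and 4·(-341) is not a perfect square in Q since -341 is squarefree and ≠ 1. Hence x^2 + 28x + 537 is irreducible over Q and is the minimal polynomial of α.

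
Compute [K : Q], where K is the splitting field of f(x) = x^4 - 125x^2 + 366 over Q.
[K : Q] = 4

Solving the quadratic in x^2: x^2 = (125 ± √(125^2 - 4·366))/2 = (125 ± √14161)/2 = (125 ± 119)/2, giving x^2 = 122 or x^2 = 3. So f(x) = (x^2 - 122)(x^2 - 3) and the roots of f are ±√122, ±√3. Hence the splitting field is K = Q(√122, √3). Since 122 and 3 are distinct squarefree integers > 1, their product 366 is not a perfect square, so √3 ∉ Q(√122). By the tower law [K:Q] = [Q(√122,√3):Q(√122)] · [Q(√122):Q] = 2 · 2 = 4.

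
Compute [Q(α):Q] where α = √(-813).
[Q(α):Q] = 2

[Q(α):Q] equals the degree of the minimal polynomial of α. Here α^2 = -813 and x^2 + 813 is irreducible (d = -813 is squarefree, ≠ 1, hence not a square), so deg(m_α) = 2. Thus [Q(α):Q] = 2.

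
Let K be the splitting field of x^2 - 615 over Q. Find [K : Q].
[K : Q] = 2

f(x) = x^2 - 615 factors as (x - √615)(x + √615). The splitting field is K = Q(√615). Since 615 is squarefree and > 1, it is not a perfect square, so x^2 - 615 is irreducible over Q and [Q(√615) : Q] = 2. Hence [K : Q] = 2.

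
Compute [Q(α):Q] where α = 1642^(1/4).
[Q(α):Q] = 4

α is a root of x^4 - 1642. By Eisenstein's criterion at the prime p = 2 (which divides the constant term 1642 but p^2 = 4 does not, since 1642 is squarefree), x^4 - 1642 is irreducible over Q. Hence [Q(α):Q] = 4.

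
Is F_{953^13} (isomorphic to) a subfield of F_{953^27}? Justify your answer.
No: F_{953^13} is not a subfield of F_{953^27}

F_{p^m} embeds in F_{p^n} iff m | n. Here 13 ∤ 27 (since 27 = 2·13 + 1 with remainder 1 ≠ 0), so F_{953^13} is not a subfield of F_{953^27}. Equivalently: if it were, the tower law would give 13 = [F_{953^13}:F_953] dividing [F_{953^27}:F_953] = 27, contradiction.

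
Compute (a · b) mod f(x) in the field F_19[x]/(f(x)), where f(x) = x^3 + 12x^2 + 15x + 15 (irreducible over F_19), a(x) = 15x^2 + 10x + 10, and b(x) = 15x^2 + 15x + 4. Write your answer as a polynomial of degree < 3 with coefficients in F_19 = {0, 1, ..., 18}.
a · b ≡ 14x^2 + 17x + 12 (mod f(x))

Multiply in F_19[x]: a(x)·b(x) = (15x^2 + 10x + 10)·(15x^2 + 15x + 4) = 16x^4 + 14x^3 + 18x^2 + 2. This has degree ≥ 3, so divide by f(x) over F_19: 16x^4 + 14x^3 + 18x^2 + 2 = (16x + 12)·(x^3 + 12x^2 + 15x + 15) + (14x^2 + 17x + 12). Hence a·b ≡ 14x^2 + 17x + 12 (mod f). (F_19[x]/(f) is a field with 19^3 = 6859 elements since f is irreducible of degree 3.)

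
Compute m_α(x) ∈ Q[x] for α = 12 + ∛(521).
m_α(x) = x^3 - 36x^2 + 432x - 2249

Set β = α - 12 = ∛(521), so β^3 = 521. Then (α - 12)^3 - 521 = 0, i.e. α is a root of g(x) = (x - 12)^3 - 521 = x^3 - 36x^2 + 432x - 2249. Since g(x) = h(x - 12) where h(x) = x^3 - 521, and h is irreducible over Q (because 521 is not a perfect cube, so h has no rational root, and a monic cubic with no rational root is irreducible), g is also irreducible (irreducibility is preserved under the substitution x → x - 12). Hence m_α(x) = x^3 - 36x^2 + 432x - 2249.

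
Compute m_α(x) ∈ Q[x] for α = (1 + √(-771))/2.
m_α(x) = x^2 - x + 193

From 2α - 1 = √(-771), squaring gives (2α - 1)^2 = -771, i.e. 4α^2 - 4α + 1 = -771, so α^2 - α + (1 + 771)/4 = 0. Since -771 ≡ 1 (mod 4), (1 + 771)/4 = 193 ∈ Z. The polynomial x^2 - x + 193 has discriminant 1 - 4·(193) = -771, which is not a perfect square in Q (d = -771 is squarefree and ≠ 1), so x^2 - x + 193 is irreducible over Q. It is the minimal polynomial of α.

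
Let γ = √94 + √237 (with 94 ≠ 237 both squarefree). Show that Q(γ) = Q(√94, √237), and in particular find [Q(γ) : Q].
[Q(γ) : Q] = 4 (equivalently, Q(γ) = Q(√94, √237))

Obviously Q(γ) ⊆ Q(√94, √237), and [Q(√94, √237):Q] = 4 (since 94, 237 are distinct squarefree integers > 1 with 22278 not a perfect square). To show equality we compute the minimal polynomial of γ. From γ = √94 + √237: γ^2 = 94 + 2√(22278) + 237 = 331 + 2√(22278), so γ^2 - 331 = 2√(22278); squaring, (γ^2 - 331)^2 = 4·22278, i.e. γ^4 - 662γ^2 + 109561 - 89112 = 0, i.e. γ^4 - 662γ^2 + 20449 = 0. So γ is a root of x^4 - 662x^2 + 20449. This polynomial is irreducible over Q: it has no rational root (each ±√94 ± √237 is irrational), and any factorization into two quadratics over Q would force √(22278) ∈ Q (pairing opposite roots) or √94, √237 ∈ Q (other pairings), all impossible. Hence [Q(γ):Q] = 4 = [Q(√94, √237):Q], so Q(γ) = Q(√94, √237).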